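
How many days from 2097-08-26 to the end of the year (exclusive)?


Day of year: 238 of 365
Remaining = 365 - 238

127 days


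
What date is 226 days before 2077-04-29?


Start: 2077-04-29, subtract 226 days
Back 29 days from April 29 reaches March 31, 2077 -> 197 left
March 2077 has 31 days -> back to February 28, 2077 -> 166 left
February 2077 has 28 days -> back to January 31, 2077 -> 138 left
January 2077 has 31 days -> back to December 31, 2076 -> 107 left
December 2076 has 31 days -> back to November 30, 2076 -> 76 left
November 2076 has 30 days -> back to October 31, 2076 -> 46 left
October 2076 has 31 days -> back to September 30, 2076 -> 15 left
September 2076: 30 - 15 = 15 -> lands on September 15

Result: 2076-09-15


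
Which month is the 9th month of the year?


Month 9 of 12

September


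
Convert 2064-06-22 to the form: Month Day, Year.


ISO 2064-06-22 parses as year=2064, month=06, day=22
Month 6 -> June

June 22, 2064


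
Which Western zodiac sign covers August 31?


Date: August 31
Conventional tropical zodiac dates: Virgo from August 23 onward; Libra starts September 23
August 31 falls within the Virgo range

Virgo


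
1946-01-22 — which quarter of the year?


Month: January (month 1)
Q1: Jan-Mar, Q2: Apr-Jun, Q3: Jul-Sep, Q4: Oct-Dec

Q1


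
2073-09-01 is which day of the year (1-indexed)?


Date: September 1, 2073
Days in months 1 through 8: 243
Plus 1 days in September

Day of year: 244


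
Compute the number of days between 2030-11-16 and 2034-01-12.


From 2030-11-16 to 2034-01-12
2030-11-16: days before November = 31 + 28 + 31 + 30 + 31 + 30 + 31 + 31 + 30 + 31 = 304 (2030 is not a leap year); day of year = 304 + 16 = 320
2034-01-12: day of year = 12
Rest of 2030: 365 - 320 = 45
Full years 2031 (365), 2032 (366), 2033 (365): 1096
Total = 45 + 1096 + 12 = 1153

1153 days


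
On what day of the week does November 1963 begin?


Target: November 1, 1963
Anchor: Jan 1, 1963. With p = 1963 - 1 = 1962: (p + p//4 - p//100 + p//400) mod 7 = (1962 + 490 - 19 + 4) mod 7 = 2437 mod 7 = 1 -> Tuesday (Mon=0 ... Sun=6)
Days before November (Jan-Oct): 304 days
Weekday index = (1 + 304) mod 7 = 4

Friday


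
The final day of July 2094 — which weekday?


July 2094 has 31 days
Anchor: Jan 1, 2094. With p = 2094 - 1 = 2093: (p + p//4 - p//100 + p//400) mod 7 = (2093 + 523 - 20 + 5) mod 7 = 2601 mod 7 = 4 -> Friday (Mon=0 ... Sun=6)
Days before July (Jan-Jun): 181; July 1 index = (4 + 181) mod 7 = 3 -> Thursday
Last day offset: 31 - 1 = 30 days
Weekday index = (3 + 30) mod 7 = 5

Saturday, July 31


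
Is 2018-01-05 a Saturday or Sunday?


Anchor: Jan 1, 2018. With p = 2018 - 1 = 2017: (p + p//4 - p//100 + p//400) mod 7 = (2017 + 504 - 20 + 5) mod 7 = 2506 mod 7 = 0 -> Monday (Mon=0 ... Sun=6)
Day of year: 5; offset = 4
Weekday index = (0 + 4) mod 7 = 4 -> Friday
Weekend days: Saturday, Sunday

No


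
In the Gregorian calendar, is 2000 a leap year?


Gregorian leap year rule: divisible by 4, but not by 100, unless also by 400.
2000 is divisible by 400 -> leap year

Yes


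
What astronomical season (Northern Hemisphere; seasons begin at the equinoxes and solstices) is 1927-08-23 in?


Date: August 23
Astronomical Summer (approx.; exact equinox/solstice day varies by year): June 21 to September 21
August 23 falls within the Summer window

Summer


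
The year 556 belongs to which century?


Century = (year - 1) // 100 + 1
= (556 - 1) // 100 + 1
= 555 // 100 + 1
= 5 + 1

6th century


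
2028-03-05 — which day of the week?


Date: March 5, 2028
Anchor: Jan 1, 2028. With p = 2028 - 1 = 2027: (p + p//4 - p//100 + p//400) mod 7 = (2027 + 506 - 20 + 5) mod 7 = 2518 mod 7 = 5 -> Saturday (Mon=0 ... Sun=6)
Days before March (Jan-Feb): 60; offset = 60 + 5 - 1 = 64
Weekday index = (5 + 64) mod 7 = 6

Day of the week: Sunday


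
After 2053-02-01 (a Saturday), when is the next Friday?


Current: Saturday
Target: Friday
Days ahead: 6

Next Friday: 2053-02-07


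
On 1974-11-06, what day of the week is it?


Date: November 6, 1974
Anchor: Jan 1, 1974. With p = 1974 - 1 = 1973: (p + p//4 - p//100 + p//400) mod 7 = (1973 + 493 - 19 + 4) mod 7 = 2451 mod 7 = 1 -> Tuesday (Mon=0 ... Sun=6)
Days before November (Jan-Oct): 304; offset = 304 + 6 - 1 = 309
Weekday index = (1 + 309) mod 7 = 2

Day of the week: Wednesday


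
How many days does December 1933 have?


December 1933

31 days


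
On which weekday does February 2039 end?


February 2039 has 28 days
Anchor: Jan 1, 2039. With p = 2039 - 1 = 2038: (p + p//4 - p//100 + p//400) mod 7 = (2038 + 509 - 20 + 5) mod 7 = 2532 mod 7 = 5 -> Saturday (Mon=0 ... Sun=6)
Days before February (Jan): 31; February 1 index = (5 + 31) mod 7 = 1 -> Tuesday
Last day offset: 28 - 1 = 27 days
Weekday index = (1 + 27) mod 7 = 0

Monday, February 28


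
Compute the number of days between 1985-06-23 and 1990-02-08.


From 1985-06-23 to 1990-02-08
1985-06-23: days before June = 31 + 28 + 31 + 30 + 31 = 151 (1985 is not a leap year); day of year = 151 + 23 = 174
1990-02-08: days before February = 31; day of year = 31 + 8 = 39
Rest of 1985: 365 - 174 = 191
Full years 1986 (365), 1987 (365), 1988 (366), 1989 (365): 1461
Total = 191 + 1461 + 39 = 1691

1691 days


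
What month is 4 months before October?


October is month 10
10 - 4 = 6

June


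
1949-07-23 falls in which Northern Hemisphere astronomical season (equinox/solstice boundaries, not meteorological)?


Date: July 23
Astronomical Summer (approx.; exact equinox/solstice day varies by year): June 21 to September 21
July 23 falls within the Summer window

Summer


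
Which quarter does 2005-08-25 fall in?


Month: August (month 8)
Q1: Jan-Mar, Q2: Apr-Jun, Q3: Jul-Sep, Q4: Oct-Dec

Q3


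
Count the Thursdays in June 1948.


June 1948 has 30 days
Anchor: Jan 1, 1948. With p = 1948 - 1 = 1947: (p + p//4 - p//100 + p//400) mod 7 = (1947 + 486 - 19 + 4) mod 7 = 2418 mod 7 = 3 -> Thursday (Mon=0 ... Sun=6)
Days before June (Jan-May): 152; June 1 index = (3 + 152) mod 7 = 1 -> Tuesday
First Thursday is June 3
Thursdays: 3, 10, 17, 24

4 Thursdays


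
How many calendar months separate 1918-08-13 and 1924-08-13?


From August 1918 to August 1924
6 years * 12 = 72 months = 72

72 months


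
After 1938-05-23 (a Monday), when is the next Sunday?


Current: Monday
Target: Sunday
Days ahead: 6

Next Sunday: 1938-05-29


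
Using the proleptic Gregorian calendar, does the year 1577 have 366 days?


Gregorian leap year rule: divisible by 4, but not by 100, unless also by 400.
1577 is not divisible by 4 -> not a leap year

No


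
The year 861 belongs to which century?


Century = (year - 1) // 100 + 1
= (861 - 1) // 100 + 1
= 860 // 100 + 1
= 8 + 1

9th century


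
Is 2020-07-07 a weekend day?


Anchor: Jan 1, 2020. With p = 2020 - 1 = 2019: (p + p//4 - p//100 + p//400) mod 7 = (2019 + 504 - 20 + 5) mod 7 = 2508 mod 7 = 2 -> Wednesday (Mon=0 ... Sun=6)
Day of year: 189; offset = 188
Weekday index = (2 + 188) mod 7 = 1 -> Tuesday
Weekend days: Saturday, Sunday

No


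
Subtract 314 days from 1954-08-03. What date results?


Start: 1954-08-03, subtract 314 days
Back 3 days from August 3 reaches July 31, 1954 -> 311 left
July 1954 has 31 days -> back to June 30, 1954 -> 280 left
June 1954 has 30 days -> back to May 31, 1954 -> 250 left
May 1954 has 31 days -> back to April 30, 1954 -> 219 left
April 1954 has 30 days -> back to March 31, 1954 -> 189 left
March 1954 has 31 days -> back to February 28, 1954 -> 158 left
February 1954 has 28 days -> back to January 31, 1954 -> 130 left
January 1954 has 31 days -> back to December 31, 1953 -> 99 left
December 1953 has 31 days -> back to November 30, 1953 -> 68 left
November 1953 has 30 days -> back to October 31, 1953 -> 38 left
October 1953 has 31 days -> back to September 30, 1953 -> 7 left
September 1953: 30 - 7 = 23 -> lands on September 23

Result: 1953-09-23


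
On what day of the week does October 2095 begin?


Target: October 1, 2095
Anchor: Jan 1, 2095. With p = 2095 - 1 = 2094: (p + p//4 - p//100 + p//400) mod 7 = (2094 + 523 - 20 + 5) mod 7 = 2602 mod 7 = 5 -> Saturday (Mon=0 ... Sun=6)
Days before October (Jan-Sep): 273 days
Weekday index = (5 + 273) mod 7 = 5

Saturday


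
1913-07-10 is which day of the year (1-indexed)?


Date: July 10, 1913
Days in months 1 through 6: 181
Plus 10 days in July

Day of year: 191


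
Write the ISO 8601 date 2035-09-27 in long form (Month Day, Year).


ISO 2035-09-27 parses as year=2035, month=09, day=27
Month 9 -> September

September 27, 2035


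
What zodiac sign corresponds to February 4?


Date: February 4
Conventional tropical zodiac dates: Aquarius from January 20 onward; Pisces starts February 19
February 4 falls within the Aquarius range

Aquarius


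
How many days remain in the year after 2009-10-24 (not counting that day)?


Day of year: 297 of 365
Remaining = 365 - 297

68 days


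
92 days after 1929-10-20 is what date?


Start: 1929-10-20, add 92 days
October 1929 has 31 days: 31 - 20 = 11 days to October 31 -> 81 left
November 1929 has 30 days -> 51 left
December 1929 has 31 days -> 20 left
January 1930: 20 <= 31 -> lands on January 20

Result: 1930-01-20


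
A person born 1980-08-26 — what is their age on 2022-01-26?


Birth: 1980-08-26
Reference: 2022-01-26
Year difference: 2022 - 1980 = 42
Birthday not yet reached in 2022, subtract 1

41 years old


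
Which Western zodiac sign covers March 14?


Date: March 14
Conventional tropical zodiac dates: Pisces from February 19 onward; Aries starts March 21
March 14 falls within the Pisces range

Pisces


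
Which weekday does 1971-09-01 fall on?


Date: September 1, 1971
Anchor: Jan 1, 1971. With p = 1971 - 1 = 1970: (p + p//4 - p//100 + p//400) mod 7 = (1970 + 492 - 19 + 4) mod 7 = 2447 mod 7 = 4 -> Friday (Mon=0 ... Sun=6)
Days before September (Jan-Aug): 243; offset = 243 + 1 - 1 = 243
Weekday index = (4 + 243) mod 7 = 2

Day of the week: Wednesday


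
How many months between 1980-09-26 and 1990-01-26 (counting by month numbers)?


From September 1980 to January 1990
10 years * 12 = 120 months, minus 8 months = 112

112 months


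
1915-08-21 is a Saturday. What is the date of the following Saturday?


Current: Saturday
Target: Saturday
Days ahead: 7

Next Saturday: 1915-08-28


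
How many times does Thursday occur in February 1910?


February 1910 has 28 days
Anchor: Jan 1, 1910. With p = 1910 - 1 = 1909: (p + p//4 - p//100 + p//400) mod 7 = (1909 + 477 - 19 + 4) mod 7 = 2371 mod 7 = 5 -> Saturday (Mon=0 ... Sun=6)
Days before February (Jan): 31; February 1 index = (5 + 31) mod 7 = 1 -> Tuesday
First Thursday is February 3
Thursdays: 3, 10, 17, 24

4 Thursdays


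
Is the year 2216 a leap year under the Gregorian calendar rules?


Gregorian leap year rule: divisible by 4, but not by 100, unless also by 400.
2216 is divisible by 4 but not 100 -> leap year

Yes


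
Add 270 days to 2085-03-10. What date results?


Start: 2085-03-10, add 270 days
March 2085 has 31 days: 31 - 10 = 21 days to March 31 -> 249 left
April 2085 has 30 days -> 219 left
May 2085 has 31 days -> 188 left
June 2085 has 30 days -> 158 left
July 2085 has 31 days -> 127 left
August 2085 has 31 days -> 96 left
September 2085 has 30 days -> 66 left
October 2085 has 31 days -> 35 left
November 2085 has 30 days -> 5 left
December 2085: 5 <= 31 -> lands on December 5

Result: 2085-12-05


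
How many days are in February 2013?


February 2013 (leap year: no)

28 days


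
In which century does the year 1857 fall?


Century = (year - 1) // 100 + 1
= (1857 - 1) // 100 + 1
= 1856 // 100 + 1
= 18 + 1

19th century


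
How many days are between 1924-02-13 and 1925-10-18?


From 1924-02-13 to 1925-10-18
1924-02-13: days before February = 31; day of year = 31 + 13 = 44
1925-10-18: days before October = 31 + 28 + 31 + 30 + 31 + 30 + 31 + 31 + 30 = 273 (1925 is not a leap year); day of year = 273 + 18 = 291
Rest of 1924: 366 - 44 = 322
Total = 322 + 291 = 613

613 days


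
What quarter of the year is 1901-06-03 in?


Month: June (month 6)
Q1: Jan-Mar, Q2: Apr-Jun, Q3: Jul-Sep, Q4: Oct-Dec

Q2


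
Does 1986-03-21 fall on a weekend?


Anchor: Jan 1, 1986. With p = 1986 - 1 = 1985: (p + p//4 - p//100 + p//400) mod 7 = (1985 + 496 - 19 + 4) mod 7 = 2466 mod 7 = 2 -> Wednesday (Mon=0 ... Sun=6)
Day of year: 80; offset = 79
Weekday index = (2 + 79) mod 7 = 4 -> Friday
Weekend days: Saturday, Sunday

No


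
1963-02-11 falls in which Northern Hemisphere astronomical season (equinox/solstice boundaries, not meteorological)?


Date: February 11
Astronomical Winter (approx.; exact equinox/solstice day varies by year): December 21 to March 19
February 11 falls within the Winter window

Winter


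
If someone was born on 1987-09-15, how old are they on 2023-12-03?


Birth: 1987-09-15
Reference: 2023-12-03
Year difference: 2023 - 1987 = 36

36 years old


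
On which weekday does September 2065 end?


September 2065 has 30 days
Anchor: Jan 1, 2065. With p = 2065 - 1 = 2064: (p + p//4 - p//100 + p//400) mod 7 = (2064 + 516 - 20 + 5) mod 7 = 2565 mod 7 = 3 -> Thursday (Mon=0 ... Sun=6)
Days before September (Jan-Aug): 243; September 1 index = (3 + 243) mod 7 = 1 -> Tuesday
Last day offset: 30 - 1 = 29 days
Weekday index = (1 + 29) mod 7 = 2

Wednesday, September 30


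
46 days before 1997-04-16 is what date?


Start: 1997-04-16, subtract 46 days
Back 16 days from April 16 reaches March 31, 1997 -> 30 left
March 1997: 31 - 30 = 1 -> lands on March 1

Result: 1997-03-01


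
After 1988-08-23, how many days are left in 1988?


Day of year: 236 of 366
Remaining = 366 - 236

130 days


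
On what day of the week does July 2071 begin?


Target: July 1, 2071
Anchor: Jan 1, 2071. With p = 2071 - 1 = 2070: (p + p//4 - p//100 + p//400) mod 7 = (2070 + 517 - 20 + 5) mod 7 = 2572 mod 7 = 3 -> Thursday (Mon=0 ... Sun=6)
Days before July (Jan-Jun): 181 days
Weekday index = (3 + 181) mod 7 = 2

Wednesday


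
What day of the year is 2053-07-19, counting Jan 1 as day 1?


Date: July 19, 2053
Days in months 1 through 6: 181
Plus 19 days in July

Day of year: 200


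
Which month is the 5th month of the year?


Month 5 of 12

May


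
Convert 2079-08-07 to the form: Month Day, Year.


ISO 2079-08-07 parses as year=2079, month=08, day=07
Month 8 -> August

August 7, 2079


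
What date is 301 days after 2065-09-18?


Start: 2065-09-18, add 301 days
September 2065 has 30 days: 30 - 18 = 12 days to September 30 -> 289 left
October 2065 has 31 days -> 258 left
November 2065 has 30 days -> 228 left
December 2065 has 31 days -> 197 left
January 2066 has 31 days -> 166 left
February 2066 has 28 days -> 138 left
March 2066 has 31 days -> 107 left
April 2066 has 30 days -> 77 left
May 2066 has 31 days -> 46 left
June 2066 has 30 days -> 16 left
July 2066: 16 <= 31 -> lands on July 16

Result: 2066-07-16


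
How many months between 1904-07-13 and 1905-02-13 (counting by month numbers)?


From July 1904 to February 1905
1 year * 12 = 12 months, minus 5 months = 7

7 months


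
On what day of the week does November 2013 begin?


Target: November 1, 2013
Anchor: Jan 1, 2013. With p = 2013 - 1 = 2012: (p + p//4 - p//100 + p//400) mod 7 = (2012 + 503 - 20 + 5) mod 7 = 2500 mod 7 = 1 -> Tuesday (Mon=0 ... Sun=6)
Days before November (Jan-Oct): 304 days
Weekday index = (1 + 304) mod 7 = 4

Friday


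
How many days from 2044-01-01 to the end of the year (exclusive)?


Day of year: 1 of 366
Remaining = 366 - 1

365 days


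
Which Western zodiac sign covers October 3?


Date: October 3
Conventional tropical zodiac dates: Libra from September 23 onward; Scorpio starts October 23
October 3 falls within the Libra range

Libra


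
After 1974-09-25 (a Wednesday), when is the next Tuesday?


Current: Wednesday
Target: Tuesday
Days ahead: 6

Next Tuesday: 1974-10-01


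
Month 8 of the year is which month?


Month 8 of 12

August


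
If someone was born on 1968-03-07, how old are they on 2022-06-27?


Birth: 1968-03-07
Reference: 2022-06-27
Year difference: 2022 - 1968 = 54

54 years old


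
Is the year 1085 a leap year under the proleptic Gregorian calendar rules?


Gregorian leap year rule: divisible by 4, but not by 100, unless also by 400.
1085 is not divisible by 4 -> not a leap year

No


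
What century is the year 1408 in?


Century = (year - 1) // 100 + 1
= (1408 - 1) // 100 + 1
= 1407 // 100 + 1
= 14 + 1

15th century


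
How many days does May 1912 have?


May 1912

31 days


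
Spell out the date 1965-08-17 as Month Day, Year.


ISO 1965-08-17 parses as year=1965, month=08, day=17
Month 8 -> August

August 17, 1965


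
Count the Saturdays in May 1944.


May 1944 has 31 days
Anchor: Jan 1, 1944. With p = 1944 - 1 = 1943: (p + p//4 - p//100 + p//400) mod 7 = (1943 + 485 - 19 + 4) mod 7 = 2413 mod 7 = 5 -> Saturday (Mon=0 ... Sun=6)
Days before May (Jan-Apr): 121; May 1 index = (5 + 121) mod 7 = 0 -> Monday
First Saturday is May 6
Saturdays: 6, 13, 20, 27

4 Saturdays


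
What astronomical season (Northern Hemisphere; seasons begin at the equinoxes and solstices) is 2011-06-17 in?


Date: June 17
Astronomical Spring (approx.; exact equinox/solstice day varies by year): March 20 to June 20
June 17 falls within the Spring window

Spring


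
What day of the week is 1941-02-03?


Date: February 3, 1941
Anchor: Jan 1, 1941. With p = 1941 - 1 = 1940: (p + p//4 - p//100 + p//400) mod 7 = (1940 + 485 - 19 + 4) mod 7 = 2410 mod 7 = 2 -> Wednesday (Mon=0 ... Sun=6)
Days before February (Jan): 31; offset = 31 + 3 - 1 = 33
Weekday index = (2 + 33) mod 7 = 0

Day of the week: Monday


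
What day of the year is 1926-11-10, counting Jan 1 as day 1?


Date: November 10, 1926
Days in months 1 through 10: 304
Plus 10 days in November

Day of year: 314


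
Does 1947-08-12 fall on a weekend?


Anchor: Jan 1, 1947. With p = 1947 - 1 = 1946: (p + p//4 - p//100 + p//400) mod 7 = (1946 + 486 - 19 + 4) mod 7 = 2417 mod 7 = 2 -> Wednesday (Mon=0 ... Sun=6)
Day of year: 224; offset = 223
Weekday index = (2 + 223) mod 7 = 1 -> Tuesday
Weekend days: Saturday, Sunday

No


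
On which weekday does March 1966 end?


March 1966 has 31 days
Anchor: Jan 1, 1966. With p = 1966 - 1 = 1965: (p + p//4 - p//100 + p//400) mod 7 = (1965 + 491 - 19 + 4) mod 7 = 2441 mod 7 = 5 -> Saturday (Mon=0 ... Sun=6)
Days before March (Jan-Feb): 59; March 1 index = (5 + 59) mod 7 = 1 -> Tuesday
Last day offset: 31 - 1 = 30 days
Weekday index = (1 + 30) mod 7 = 3

Thursday, March 31


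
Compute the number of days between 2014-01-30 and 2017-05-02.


From 2014-01-30 to 2017-05-02
2014-01-30: day of year = 30
2017-05-02: days before May = 31 + 28 + 31 + 30 = 120 (2017 is not a leap year); day of year = 120 + 2 = 122
Rest of 2014: 365 - 30 = 335
Full years 2015 (365), 2016 (366): 731
Total = 335 + 731 + 122 = 1188

1188 days


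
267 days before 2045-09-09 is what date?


Start: 2045-09-09, subtract 267 days
Back 9 days from September 9 reaches August 31, 2045 -> 258 left
August 2045 has 31 days -> back to July 31, 2045 -> 227 left
July 2045 has 31 days -> back to June 30, 2045 -> 196 left
June 2045 has 30 days -> back to May 31, 2045 -> 166 left
May 2045 has 31 days -> back to April 30, 2045 -> 135 left
April 2045 has 30 days -> back to March 31, 2045 -> 105 left
March 2045 has 31 days -> back to February 28, 2045 -> 74 left
February 2045 has 28 days -> back to January 31, 2045 -> 46 left
January 2045 has 31 days -> back to December 31, 2044 -> 15 left
December 2044: 31 - 15 = 16 -> lands on December 16

Result: 2044-12-16


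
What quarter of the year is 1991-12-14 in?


Month: December (month 12)
Q1: Jan-Mar, Q2: Apr-Jun, Q3: Jul-Sep, Q4: Oct-Dec

Q4


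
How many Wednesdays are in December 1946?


December 1946 has 31 days
Anchor: Jan 1, 1946. With p = 1946 - 1 = 1945: (p + p//4 - p//100 + p//400) mod 7 = (1945 + 486 - 19 + 4) mod 7 = 2416 mod 7 = 1 -> Tuesday (Mon=0 ... Sun=6)
Days before December (Jan-Nov): 334; December 1 index = (1 + 334) mod 7 = 6 -> Sunday
First Wednesday is December 4
Wednesdays: 4, 11, 18, 25

4 Wednesdays


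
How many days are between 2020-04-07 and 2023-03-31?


From 2020-04-07 to 2023-03-31
2020-04-07: days before April = 31 + 29 + 31 = 91 (2020 is a leap year); day of year = 91 + 7 = 98
2023-03-31: days before March = 31 + 28 = 59 (2023 is not a leap year); day of year = 59 + 31 = 90
Rest of 2020: 366 - 98 = 268
Full years 2021 (365), 2022 (365): 730
Total = 268 + 730 + 90 = 1088

1088 days


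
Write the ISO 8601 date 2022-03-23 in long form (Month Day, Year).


ISO 2022-03-23 parses as year=2022, month=03, day=23
Month 3 -> March

March 23, 2022


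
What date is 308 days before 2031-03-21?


Start: 2031-03-21, subtract 308 days
Back 21 days from March 21 reaches February 28, 2031 -> 287 left
February 2031 has 28 days -> back to January 31, 2031 -> 259 left
January 2031 has 31 days -> back to December 31, 2030 -> 228 left
December 2030 has 31 days -> back to November 30, 2030 -> 197 left
November 2030 has 30 days -> back to October 31, 2030 -> 167 left
October 2030 has 31 days -> back to September 30, 2030 -> 136 left
September 2030 has 30 days -> back to August 31, 2030 -> 106 left
August 2030 has 31 days -> back to July 31, 2030 -> 75 left
July 2030 has 31 days -> back to June 30, 2030 -> 44 left
June 2030 has 30 days -> back to May 31, 2030 -> 14 left
May 2030: 31 - 14 = 17 -> lands on May 17

Result: 2030-05-17


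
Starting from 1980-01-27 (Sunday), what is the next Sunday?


Current: Sunday
Target: Sunday
Days ahead: 7

Next Sunday: 1980-02-03


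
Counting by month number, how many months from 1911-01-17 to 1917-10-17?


From January 1911 to October 1917
6 years * 12 = 72 months, plus 9 months = 81

81 months


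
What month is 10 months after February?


February is month 2
2 + 10 = 12

December


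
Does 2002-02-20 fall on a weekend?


Anchor: Jan 1, 2002. With p = 2002 - 1 = 2001: (p + p//4 - p//100 + p//400) mod 7 = (2001 + 500 - 20 + 5) mod 7 = 2486 mod 7 = 1 -> Tuesday (Mon=0 ... Sun=6)
Day of year: 51; offset = 50
Weekday index = (1 + 50) mod 7 = 2 -> Wednesday
Weekend days: Saturday, Sunday

No


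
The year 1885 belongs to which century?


Century = (year - 1) // 100 + 1
= (1885 - 1) // 100 + 1
= 1884 // 100 + 1
= 18 + 1

19th century


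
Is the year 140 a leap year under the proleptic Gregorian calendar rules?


Gregorian leap year rule: divisible by 4, but not by 100, unless also by 400.
140 is divisible by 4 but not 100 -> leap year

Yes


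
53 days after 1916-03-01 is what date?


Start: 1916-03-01, add 53 days
March 1916 has 31 days: 31 - 1 = 30 days to March 31 -> 23 left
April 1916: 23 <= 30 -> lands on April 23

Result: 1916-04-23


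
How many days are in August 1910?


August 1910

31 days


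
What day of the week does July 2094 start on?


Target: July 1, 2094
Anchor: Jan 1, 2094. With p = 2094 - 1 = 2093: (p + p//4 - p//100 + p//400) mod 7 = (2093 + 523 - 20 + 5) mod 7 = 2601 mod 7 = 4 -> Friday (Mon=0 ... Sun=6)
Days before July (Jan-Jun): 181 days
Weekday index = (4 + 181) mod 7 = 3

Thursday


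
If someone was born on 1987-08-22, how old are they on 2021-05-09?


Birth: 1987-08-22
Reference: 2021-05-09
Year difference: 2021 - 1987 = 34
Birthday not yet reached in 2021, subtract 1

33 years old


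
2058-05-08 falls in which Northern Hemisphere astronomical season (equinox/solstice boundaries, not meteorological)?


Date: May 8
Astronomical Spring (approx.; exact equinox/solstice day varies by year): March 20 to June 20
May 8 falls within the Spring window

Spring


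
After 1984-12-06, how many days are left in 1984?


Day of year: 341 of 366
Remaining = 366 - 341

25 days


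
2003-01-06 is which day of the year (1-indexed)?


Date: January 6, 2003
No months before January
Plus 6 days in January

Day of year: 6


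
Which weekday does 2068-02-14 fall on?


Date: February 14, 2068
Anchor: Jan 1, 2068. With p = 2068 - 1 = 2067: (p + p//4 - p//100 + p//400) mod 7 = (2067 + 516 - 20 + 5) mod 7 = 2568 mod 7 = 6 -> Sunday (Mon=0 ... Sun=6)
Days before February (Jan): 31; offset = 31 + 14 - 1 = 44
Weekday index = (6 + 44) mod 7 = 1

Day of the week: Tuesday


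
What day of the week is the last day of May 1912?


May 1912 has 31 days
Anchor: Jan 1, 1912. With p = 1912 - 1 = 1911: (p + p//4 - p//100 + p//400) mod 7 = (1911 + 477 - 19 + 4) mod 7 = 2373 mod 7 = 0 -> Monday (Mon=0 ... Sun=6)
Days before May (Jan-Apr): 121; May 1 index = (0 + 121) mod 7 = 2 -> Wednesday
Last day offset: 31 - 1 = 30 days
Weekday index = (2 + 30) mod 7 = 4

Friday, May 31


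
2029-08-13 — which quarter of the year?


Month: August (month 8)
Q1: Jan-Mar, Q2: Apr-Jun, Q3: Jul-Sep, Q4: Oct-Dec

Q3


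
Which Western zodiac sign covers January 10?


Date: January 10
Conventional tropical zodiac dates: Capricorn from December 22 onward; Aquarius starts January 20
January 10 falls within the Capricorn range

Capricorn


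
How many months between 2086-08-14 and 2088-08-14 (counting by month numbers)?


From August 2086 to August 2088
2 years * 12 = 24 months = 24

24 months


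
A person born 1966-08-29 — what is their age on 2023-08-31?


Birth: 1966-08-29
Reference: 2023-08-31
Year difference: 2023 - 1966 = 57

57 years old


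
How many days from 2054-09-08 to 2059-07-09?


From 2054-09-08 to 2059-07-09
2054-09-08: days before September = 31 + 28 + 31 + 30 + 31 + 30 + 31 + 31 = 243 (2054 is not a leap year); day of year = 243 + 8 = 251
2059-07-09: days before July = 31 + 28 + 31 + 30 + 31 + 30 = 181 (2059 is not a leap year); day of year = 181 + 9 = 190
Rest of 2054: 365 - 251 = 114
Full years 2055 (365), 2056 (366), 2057 (365), 2058 (365): 1461
Total = 114 + 1461 + 190 = 1765

1765 days


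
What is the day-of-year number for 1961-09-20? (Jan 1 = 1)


Date: September 20, 1961
Days in months 1 through 8: 243
Plus 20 days in September

Day of year: 263


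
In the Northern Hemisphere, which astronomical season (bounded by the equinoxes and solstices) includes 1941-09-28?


Date: September 28
Astronomical Autumn (approx.; exact equinox/solstice day varies by year): September 22 to December 20
September 28 falls within the Autumn window

Autumn


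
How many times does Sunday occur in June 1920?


June 1920 has 30 days
Anchor: Jan 1, 1920. With p = 1920 - 1 = 1919: (p + p//4 - p//100 + p//400) mod 7 = (1919 + 479 - 19 + 4) mod 7 = 2383 mod 7 = 3 -> Thursday (Mon=0 ... Sun=6)
Days before June (Jan-May): 152; June 1 index = (3 + 152) mod 7 = 1 -> Tuesday
First Sunday is June 6
Sundays: 6, 13, 20, 27

4 Sundays


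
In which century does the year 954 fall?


Century = (year - 1) // 100 + 1
= (954 - 1) // 100 + 1
= 953 // 100 + 1
= 9 + 1

10th century


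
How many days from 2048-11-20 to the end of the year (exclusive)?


Day of year: 325 of 366
Remaining = 366 - 325

41 days


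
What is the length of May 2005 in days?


May 2005

31 days


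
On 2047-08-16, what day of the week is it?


Date: August 16, 2047
Anchor: Jan 1, 2047. With p = 2047 - 1 = 2046: (p + p//4 - p//100 + p//400) mod 7 = (2046 + 511 - 20 + 5) mod 7 = 2542 mod 7 = 1 -> Tuesday (Mon=0 ... Sun=6)
Days before August (Jan-Jul): 212; offset = 212 + 16 - 1 = 227
Weekday index = (1 + 227) mod 7 = 4

Day of the week: Friday


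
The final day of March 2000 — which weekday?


March 2000 has 31 days
Anchor: Jan 1, 2000. With p = 2000 - 1 = 1999: (p + p//4 - p//100 + p//400) mod 7 = (1999 + 499 - 19 + 4) mod 7 = 2483 mod 7 = 5 -> Saturday (Mon=0 ... Sun=6)
Days before March (Jan-Feb): 60; March 1 index = (5 + 60) mod 7 = 2 -> Wednesday
Last day offset: 31 - 1 = 30 days
Weekday index = (2 + 30) mod 7 = 4

Friday, March 31


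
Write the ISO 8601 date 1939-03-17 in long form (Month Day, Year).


ISO 1939-03-17 parses as year=1939, month=03, day=17
Month 3 -> March

March 17, 1939


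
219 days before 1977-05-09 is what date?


Start: 1977-05-09, subtract 219 days
Back 9 days from May 9 reaches April 30, 1977 -> 210 left
April 1977 has 30 days -> back to March 31, 1977 -> 180 left
March 1977 has 31 days -> back to February 28, 1977 -> 149 left
February 1977 has 28 days -> back to January 31, 1977 -> 121 left
January 1977 has 31 days -> back to December 31, 1976 -> 90 left
December 1976 has 31 days -> back to November 30, 1976 -> 59 left
November 1976 has 30 days -> back to October 31, 1976 -> 29 left
October 1976: 31 - 29 = 2 -> lands on October 2

Result: 1976-10-02


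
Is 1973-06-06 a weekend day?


Anchor: Jan 1, 1973. With p = 1973 - 1 = 1972: (p + p//4 - p//100 + p//400) mod 7 = (1972 + 493 - 19 + 4) mod 7 = 2450 mod 7 = 0 -> Monday (Mon=0 ... Sun=6)
Day of year: 157; offset = 156
Weekday index = (0 + 156) mod 7 = 2 -> Wednesday
Weekend days: Saturday, Sunday

No


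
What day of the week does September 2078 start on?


Target: September 1, 2078
Anchor: Jan 1, 2078. With p = 2078 - 1 = 2077: (p + p//4 - p//100 + p//400) mod 7 = (2077 + 519 - 20 + 5) mod 7 = 2581 mod 7 = 5 -> Saturday (Mon=0 ... Sun=6)
Days before September (Jan-Aug): 243 days
Weekday index = (5 + 243) mod 7 = 3

Thursday


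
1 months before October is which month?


October is month 10
10 - 1 = 9

September


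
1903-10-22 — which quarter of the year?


Month: October (month 10)
Q1: Jan-Mar, Q2: Apr-Jun, Q3: Jul-Sep, Q4: Oct-Dec

Q4


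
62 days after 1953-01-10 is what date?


Start: 1953-01-10, add 62 days
January 1953 has 31 days: 31 - 10 = 21 days to January 31 -> 41 left
February 1953 has 28 days -> 13 left
March 1953: 13 <= 31 -> lands on March 13

Result: 1953-03-13


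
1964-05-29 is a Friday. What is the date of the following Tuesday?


Current: Friday
Target: Tuesday
Days ahead: 4

Next Tuesday: 1964-06-02


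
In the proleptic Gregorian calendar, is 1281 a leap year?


Gregorian leap year rule: divisible by 4, but not by 100, unless also by 400.
1281 is not divisible by 4 -> not a leap year

No


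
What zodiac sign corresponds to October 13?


Date: October 13
Conventional tropical zodiac dates: Libra from September 23 onward; Scorpio starts October 23
October 13 falls within the Libra range

Libra


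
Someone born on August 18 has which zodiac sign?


Date: August 18
Conventional tropical zodiac dates: Leo from July 23 onward; Virgo starts August 23
August 18 falls within the Leo range

Leo


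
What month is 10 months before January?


January is month 1
1 - 10 = -9; wrap: -9 + 12 = 3

March


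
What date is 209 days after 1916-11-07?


Start: 1916-11-07, add 209 days
November 1916 has 30 days: 30 - 7 = 23 days to November 30 -> 186 left
December 1916 has 31 days -> 155 left
January 1917 has 31 days -> 124 left
February 1917 has 28 days -> 96 left
March 1917 has 31 days -> 65 left
April 1917 has 30 days -> 35 left
May 1917 has 31 days -> 4 left
June 1917: 4 <= 30 -> lands on June 4

Result: 1917-06-04


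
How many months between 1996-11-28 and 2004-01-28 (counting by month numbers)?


From November 1996 to January 2004
8 years * 12 = 96 months, minus 10 months = 86

86 months


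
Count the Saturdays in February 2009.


February 2009 has 28 days
Anchor: Jan 1, 2009. With p = 2009 - 1 = 2008: (p + p//4 - p//100 + p//400) mod 7 = (2008 + 502 - 20 + 5) mod 7 = 2495 mod 7 = 3 -> Thursday (Mon=0 ... Sun=6)
Days before February (Jan): 31; February 1 index = (3 + 31) mod 7 = 6 -> Sunday
First Saturday is February 7
Saturdays: 7, 14, 21, 28

4 Saturdays


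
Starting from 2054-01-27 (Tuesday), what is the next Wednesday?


Current: Tuesday
Target: Wednesday
Days ahead: 1

Next Wednesday: 2054-01-28


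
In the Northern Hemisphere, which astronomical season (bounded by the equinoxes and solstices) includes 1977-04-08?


Date: April 8
Astronomical Spring (approx.; exact equinox/solstice day varies by year): March 20 to June 20
April 8 falls within the Spring window

Spring


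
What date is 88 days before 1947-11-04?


Start: 1947-11-04, subtract 88 days
Back 4 days from November 4 reaches October 31, 1947 -> 84 left
October 1947 has 31 days -> back to September 30, 1947 -> 53 left
September 1947 has 30 days -> back to August 31, 1947 -> 23 left
August 1947: 31 - 23 = 8 -> lands on August 8

Result: 1947-08-08


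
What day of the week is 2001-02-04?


Date: February 4, 2001
Anchor: Jan 1, 2001. With p = 2001 - 1 = 2000: (p + p//4 - p//100 + p//400) mod 7 = (2000 + 500 - 20 + 5) mod 7 = 2485 mod 7 = 0 -> Monday (Mon=0 ... Sun=6)
Days before February (Jan): 31; offset = 31 + 4 - 1 = 34
Weekday index = (0 + 34) mod 7 = 6

Day of the week: Sunday


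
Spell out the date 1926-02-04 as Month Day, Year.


ISO 1926-02-04 parses as year=1926, month=02, day=04
Month 2 -> February

February 4, 1926


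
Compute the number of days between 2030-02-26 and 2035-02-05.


From 2030-02-26 to 2035-02-05
2030-02-26: days before February = 31; day of year = 31 + 26 = 57
2035-02-05: days before February = 31; day of year = 31 + 5 = 36
Rest of 2030: 365 - 57 = 308
Full years 2031 (365), 2032 (366), 2033 (365), 2034 (365): 1461
Total = 308 + 1461 + 36 = 1805

1805 days


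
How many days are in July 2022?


July 2022

31 days


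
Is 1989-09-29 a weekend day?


Anchor: Jan 1, 1989. With p = 1989 - 1 = 1988: (p + p//4 - p//100 + p//400) mod 7 = (1988 + 497 - 19 + 4) mod 7 = 2470 mod 7 = 6 -> Sunday (Mon=0 ... Sun=6)
Day of year: 272; offset = 271
Weekday index = (6 + 271) mod 7 = 4 -> Friday
Weekend days: Saturday, Sunday

No


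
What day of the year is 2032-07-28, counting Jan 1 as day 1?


Date: July 28, 2032
Days in months 1 through 6: 182
Plus 28 days in July

Day of year: 210


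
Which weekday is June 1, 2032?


Target: June 1, 2032
Anchor: Jan 1, 2032. With p = 2032 - 1 = 2031: (p + p//4 - p//100 + p//400) mod 7 = (2031 + 507 - 20 + 5) mod 7 = 2523 mod 7 = 3 -> Thursday (Mon=0 ... Sun=6)
Days before June (Jan-May): 152 days
Weekday index = (3 + 152) mod 7 = 1

Tuesday


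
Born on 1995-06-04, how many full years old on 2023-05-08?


Birth: 1995-06-04
Reference: 2023-05-08
Year difference: 2023 - 1995 = 28
Birthday not yet reached in 2023, subtract 1

27 years old


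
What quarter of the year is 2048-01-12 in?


Month: January (month 1)
Q1: Jan-Mar, Q2: Apr-Jun, Q3: Jul-Sep, Q4: Oct-Dec

Q1


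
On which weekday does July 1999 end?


July 1999 has 31 days
Anchor: Jan 1, 1999. With p = 1999 - 1 = 1998: (p + p//4 - p//100 + p//400) mod 7 = (1998 + 499 - 19 + 4) mod 7 = 2482 mod 7 = 4 -> Friday (Mon=0 ... Sun=6)
Days before July (Jan-Jun): 181; July 1 index = (4 + 181) mod 7 = 3 -> Thursday
Last day offset: 31 - 1 = 30 days
Weekday index = (3 + 30) mod 7 = 5

Saturday, July 31


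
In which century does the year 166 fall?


Century = (year - 1) // 100 + 1
= (166 - 1) // 100 + 1
= 165 // 100 + 1
= 1 + 1

2nd century


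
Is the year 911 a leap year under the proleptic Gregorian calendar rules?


Gregorian leap year rule: divisible by 4, but not by 100, unless also by 400.
911 is not divisible by 4 -> not a leap year

No


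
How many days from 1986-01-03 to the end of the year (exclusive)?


Day of year: 3 of 365
Remaining = 365 - 3

362 days


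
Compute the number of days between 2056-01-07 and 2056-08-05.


From 2056-01-07 to 2056-08-05
2056-01-07: day of year = 7
2056-08-05: days before August = 31 + 29 + 31 + 30 + 31 + 30 + 31 = 213 (2056 is a leap year); day of year = 213 + 5 = 218
Same year: 218 - 7 = 211

211 days


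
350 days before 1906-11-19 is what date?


Start: 1906-11-19, subtract 350 days
Back 19 days from November 19 reaches October 31, 1906 -> 331 left
October 1906 has 31 days -> back to September 30, 1906 -> 300 left
September 1906 has 30 days -> back to August 31, 1906 -> 270 left
August 1906 has 31 days -> back to July 31, 1906 -> 239 left
July 1906 has 31 days -> back to June 30, 1906 -> 208 left
June 1906 has 30 days -> back to May 31, 1906 -> 178 left
May 1906 has 31 days -> back to April 30, 1906 -> 147 left
April 1906 has 30 days -> back to March 31, 1906 -> 117 left
March 1906 has 31 days -> back to February 28, 1906 -> 86 left
February 1906 has 28 days -> back to January 31, 1906 -> 58 left
January 1906 has 31 days -> back to December 31, 1905 -> 27 left
December 1905: 31 - 27 = 4 -> lands on December 4

Result: 1905-12-04


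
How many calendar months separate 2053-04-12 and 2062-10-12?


From April 2053 to October 2062
9 years * 12 = 108 months, plus 6 months = 114

114 months


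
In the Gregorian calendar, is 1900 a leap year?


Gregorian leap year rule: divisible by 4, but not by 100, unless also by 400.
1900 is divisible by 100 but not 400 -> not a leap year

No


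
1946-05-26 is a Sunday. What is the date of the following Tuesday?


Current: Sunday
Target: Tuesday
Days ahead: 2

Next Tuesday: 1946-05-28


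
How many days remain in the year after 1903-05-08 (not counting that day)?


Day of year: 128 of 365
Remaining = 365 - 128

237 days


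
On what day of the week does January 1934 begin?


Target: January 1, 1934
Anchor: Jan 1, 1934. With p = 1934 - 1 = 1933: (p + p//4 - p//100 + p//400) mod 7 = (1933 + 483 - 19 + 4) mod 7 = 2401 mod 7 = 0 -> Monday (Mon=0 ... Sun=6)
Offset from anchor: 0 days
Weekday index = (0 + 0) mod 7 = 0

Monday


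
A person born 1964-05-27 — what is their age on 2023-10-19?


Birth: 1964-05-27
Reference: 2023-10-19
Year difference: 2023 - 1964 = 59

59 years old


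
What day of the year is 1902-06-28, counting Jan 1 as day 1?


Date: June 28, 1902
Days in months 1 through 5: 151
Plus 28 days in June

Day of year: 179


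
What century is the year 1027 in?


Century = (year - 1) // 100 + 1
= (1027 - 1) // 100 + 1
= 1026 // 100 + 1
= 10 + 1

11th century


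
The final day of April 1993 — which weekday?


April 1993 has 30 days
Anchor: Jan 1, 1993. With p = 1993 - 1 = 1992: (p + p//4 - p//100 + p//400) mod 7 = (1992 + 498 - 19 + 4) mod 7 = 2475 mod 7 = 4 -> Friday (Mon=0 ... Sun=6)
Days before April (Jan-Mar): 90; April 1 index = (4 + 90) mod 7 = 3 -> Thursday
Last day offset: 30 - 1 = 29 days
Weekday index = (3 + 29) mod 7 = 4

Friday, April 30


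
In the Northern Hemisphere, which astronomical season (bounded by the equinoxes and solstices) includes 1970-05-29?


Date: May 29
Astronomical Spring (approx.; exact equinox/solstice day varies by year): March 20 to June 20
May 29 falls within the Spring window

Spring


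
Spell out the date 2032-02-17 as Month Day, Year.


ISO 2032-02-17 parses as year=2032, month=02, day=17
Month 2 -> February

February 17, 2032


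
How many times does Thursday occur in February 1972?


February 1972 has 29 days
Anchor: Jan 1, 1972. With p = 1972 - 1 = 1971: (p + p//4 - p//100 + p//400) mod 7 = (1971 + 492 - 19 + 4) mod 7 = 2448 mod 7 = 5 -> Saturday (Mon=0 ... Sun=6)
Days before February (Jan): 31; February 1 index = (5 + 31) mod 7 = 1 -> Tuesday
First Thursday is February 3
Thursdays: 3, 10, 17, 24

4 Thursdays


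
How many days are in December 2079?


December 2079

31 days


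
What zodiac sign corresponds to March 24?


Date: March 24
Conventional tropical zodiac dates: Aries from March 21 onward; Taurus starts April 20
March 24 falls within the Aries range

Aries


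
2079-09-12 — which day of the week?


Date: September 12, 2079
Anchor: Jan 1, 2079. With p = 2079 - 1 = 2078: (p + p//4 - p//100 + p//400) mod 7 = (2078 + 519 - 20 + 5) mod 7 = 2582 mod 7 = 6 -> Sunday (Mon=0 ... Sun=6)
Days before September (Jan-Aug): 243; offset = 243 + 12 - 1 = 254
Weekday index = (6 + 254) mod 7 = 1

Day of the week: Tuesday
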